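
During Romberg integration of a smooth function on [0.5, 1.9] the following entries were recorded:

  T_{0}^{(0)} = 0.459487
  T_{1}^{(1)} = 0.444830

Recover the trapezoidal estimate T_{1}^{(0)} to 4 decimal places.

0.4485

From T_{1}^{(1)} = (4·T_{1}^{(0)} − T_{0}^{(0)})/3, solve for T_{1}^{(0)}:
4·T_{1}^{(0)} = 3·0.444830 + 0.459487 = 1.793977
T_{1}^{(0)} = 0.448494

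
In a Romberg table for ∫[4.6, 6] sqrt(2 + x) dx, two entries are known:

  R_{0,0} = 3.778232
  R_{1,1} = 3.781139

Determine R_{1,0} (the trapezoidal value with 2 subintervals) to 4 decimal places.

3.7804

From R_{1,1} = (4·R_{1,0} − R_{0,0})/3, solve for R_{1,0}:
4·R_{1,0} = 3·3.781139 + 3.778232 = 15.121649
R_{1,0} = 3.780412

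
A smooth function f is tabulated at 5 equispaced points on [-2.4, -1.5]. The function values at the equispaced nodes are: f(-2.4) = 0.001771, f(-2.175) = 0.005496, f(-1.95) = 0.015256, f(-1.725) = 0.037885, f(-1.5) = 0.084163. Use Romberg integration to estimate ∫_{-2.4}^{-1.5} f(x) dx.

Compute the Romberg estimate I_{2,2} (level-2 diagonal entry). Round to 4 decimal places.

I_{0,0} (trapezoid, 1 panel, h=0.9000): 0.038670
I_{1,0} (trapezoid, 2 panels, h=0.4500): 0.026200
I_{2,0} (trapezoid, 4 panels, h=0.2250): 0.022861
I_{1,1} = 0.026200 + (0.026200 − 0.038670)/3 = 0.022043
I_{2,1} = 0.022861 + (0.022861 − 0.026200)/3 = 0.021748
I_{2,2} = 0.021748 + (0.021748 − 0.022043)/15 = 0.021728

0.0217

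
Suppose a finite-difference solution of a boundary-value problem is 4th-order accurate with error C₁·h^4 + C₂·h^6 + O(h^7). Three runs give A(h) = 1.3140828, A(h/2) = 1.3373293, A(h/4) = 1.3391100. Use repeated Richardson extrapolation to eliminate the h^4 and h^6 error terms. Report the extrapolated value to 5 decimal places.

1.33923

First eliminate the h^4 term (factor 2^4 = 16):
  B₁ = (16·1.3373293 − 1.3140828)/15 = 1.3388791
  B₂ = (16·1.3391100 − 1.3373293)/15 = 1.3392287
Then eliminate the h^6 term (factor 2^6 = 64):
  (64·1.3392287 − 1.3388791)/63 = 1.3392342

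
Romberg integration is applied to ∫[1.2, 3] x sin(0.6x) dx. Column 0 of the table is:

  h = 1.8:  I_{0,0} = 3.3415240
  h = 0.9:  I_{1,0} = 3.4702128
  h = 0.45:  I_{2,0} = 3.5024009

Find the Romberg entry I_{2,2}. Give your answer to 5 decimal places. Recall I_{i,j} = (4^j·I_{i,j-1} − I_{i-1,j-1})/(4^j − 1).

I_{1,1} = 3.4702128 + (3.4702128 − 3.3415240)/3 = 3.5131091
I_{2,1} = 3.5024009 + (3.5024009 − 3.4702128)/3 = 3.5131303
I_{2,2} = 3.5131303 + (3.5131303 − 3.5131091)/15 = 3.5131317

3.51313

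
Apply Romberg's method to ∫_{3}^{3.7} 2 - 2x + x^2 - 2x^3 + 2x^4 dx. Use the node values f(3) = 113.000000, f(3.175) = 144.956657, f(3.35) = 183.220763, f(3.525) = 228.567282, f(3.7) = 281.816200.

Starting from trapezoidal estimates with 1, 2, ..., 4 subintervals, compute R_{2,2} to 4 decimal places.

R_{0,0} (trapezoid, 1 panel, h=0.7000): 138.185670
R_{1,0} (trapezoid, 2 panels, h=0.3500): 133.220102
R_{2,0} (trapezoid, 4 panels, h=0.1750): 131.976740
R_{1,1} = 133.220102 + (133.220102 − 138.185670)/3 = 131.564913
R_{2,1} = 131.976740 + (131.976740 − 133.220102)/3 = 131.562286
R_{2,2} = 131.562286 + (131.562286 − 131.564913)/15 = 131.562111

131.5621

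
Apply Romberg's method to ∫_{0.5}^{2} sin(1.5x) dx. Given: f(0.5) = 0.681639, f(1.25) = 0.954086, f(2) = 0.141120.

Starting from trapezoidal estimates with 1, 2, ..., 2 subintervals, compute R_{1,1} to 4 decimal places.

1.1598

R_{0,0} (trapezoid, 1 panel, h=1.5000): 0.617069
R_{1,0} (trapezoid, 2 panels, h=0.7500): 1.024099
R_{1,1} = 1.024099 + (1.024099 − 0.617069)/3 = 1.159776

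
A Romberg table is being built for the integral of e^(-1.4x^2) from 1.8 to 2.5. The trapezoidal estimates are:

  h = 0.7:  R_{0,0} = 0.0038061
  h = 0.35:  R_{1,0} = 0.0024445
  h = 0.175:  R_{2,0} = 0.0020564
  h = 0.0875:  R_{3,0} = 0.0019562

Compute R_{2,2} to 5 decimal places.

0.00192

Richardson extrapolation on the trapezoidal column (denominator 4−1=3):
R_{1,1} = 0.0024445 + (0.0024445 − 0.0038061)/3 = 0.0019906
R_{2,1} = (4·0.0020564 − 0.0024445) / 3 = 0.0019270
R_{2,2} = (16·0.0019270 − 0.0019906) / 15 = 0.0019228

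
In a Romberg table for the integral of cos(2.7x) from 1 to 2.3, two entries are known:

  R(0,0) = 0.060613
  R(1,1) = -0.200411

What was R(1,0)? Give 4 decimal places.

From R(1,1) = (4·R(1,0) − R(0,0))/3, solve for R(1,0):
4·R(1,0) = 3·(-0.200411) + 0.060613 = -0.540620
R(1,0) = -0.135155

-0.1352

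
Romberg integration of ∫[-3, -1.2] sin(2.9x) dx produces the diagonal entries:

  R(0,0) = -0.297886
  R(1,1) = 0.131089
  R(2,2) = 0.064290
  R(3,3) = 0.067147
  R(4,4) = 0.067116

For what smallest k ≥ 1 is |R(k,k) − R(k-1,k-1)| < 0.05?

|R(1,1) − R(0,0)| = 0.428975 ≥ 0.05
|R(2,2) − R(1,1)| = 0.066799 ≥ 0.05
|R(3,3) − R(2,2)| = 0.002857 < 0.05

k = 3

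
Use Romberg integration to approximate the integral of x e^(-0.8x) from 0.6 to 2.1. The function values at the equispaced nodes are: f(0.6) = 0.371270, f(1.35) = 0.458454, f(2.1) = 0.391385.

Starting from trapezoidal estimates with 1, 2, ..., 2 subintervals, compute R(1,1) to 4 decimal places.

0.6491

R(0,0) (trapezoid, 1 panel, h=1.5000): 0.571991
R(1,0) (trapezoid, 2 panels, h=0.7500): 0.629836
R(1,1) = 0.629836 + (0.629836 − 0.571991)/3 = 0.649118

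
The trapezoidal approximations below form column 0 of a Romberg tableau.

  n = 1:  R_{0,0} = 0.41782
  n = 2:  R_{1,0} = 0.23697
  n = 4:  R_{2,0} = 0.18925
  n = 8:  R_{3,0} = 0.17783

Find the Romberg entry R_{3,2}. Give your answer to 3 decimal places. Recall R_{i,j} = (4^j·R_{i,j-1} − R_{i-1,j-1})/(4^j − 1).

0.174

Richardson extrapolation on the trapezoidal column (denominator 4−1=3):
R_{2,1} = (4·0.18925 − 0.23697) / 3 = 0.17334
R_{3,1} = (4·0.17783 − 0.18925) / 3 = 0.17402
R_{3,2} = (16·0.17402 − 0.17334) / 15 = 0.17407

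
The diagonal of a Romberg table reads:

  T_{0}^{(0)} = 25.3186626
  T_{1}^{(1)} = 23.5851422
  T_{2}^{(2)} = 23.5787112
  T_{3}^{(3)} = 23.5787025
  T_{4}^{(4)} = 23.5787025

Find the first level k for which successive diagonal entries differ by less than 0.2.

k = 2

|T_{1}^{(1)} − T_{0}^{(0)}| = 1.7335204 ≥ 0.2
|T_{2}^{(2)} − T_{1}^{(1)}| = 0.0064310 < 0.2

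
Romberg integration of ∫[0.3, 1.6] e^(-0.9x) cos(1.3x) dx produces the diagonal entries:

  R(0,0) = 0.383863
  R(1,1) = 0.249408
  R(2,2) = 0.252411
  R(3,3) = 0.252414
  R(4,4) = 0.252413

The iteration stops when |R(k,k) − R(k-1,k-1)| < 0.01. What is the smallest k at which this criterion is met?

|R(1,1) − R(0,0)| = 0.134455 ≥ 0.01
|R(2,2) − R(1,1)| = 0.003003 < 0.01

k = 2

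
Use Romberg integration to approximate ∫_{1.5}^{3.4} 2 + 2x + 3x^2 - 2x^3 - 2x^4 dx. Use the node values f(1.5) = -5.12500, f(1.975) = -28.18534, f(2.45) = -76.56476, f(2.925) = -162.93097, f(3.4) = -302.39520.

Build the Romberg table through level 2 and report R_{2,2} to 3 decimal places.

R_{0,0} (trapezoid, 1 panel, h=1.9000): -292.14419
R_{1,0} (trapezoid, 2 panels, h=0.9500): -218.80862
R_{2,0} (trapezoid, 4 panels, h=0.4750): -200.18456
R_{1,1} = -218.80862 + (-218.80862 − (-292.14419))/3 = -194.36343
R_{2,1} = -200.18456 + (-200.18456 − (-218.80862))/3 = -193.97654
R_{2,2} = -193.97654 + (-193.97654 − (-194.36343))/15 = -193.95075

-193.951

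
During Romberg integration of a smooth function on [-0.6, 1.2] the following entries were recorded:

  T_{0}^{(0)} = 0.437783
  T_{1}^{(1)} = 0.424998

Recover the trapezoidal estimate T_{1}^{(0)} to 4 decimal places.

From T_{1}^{(1)} = (4·T_{1}^{(0)} − T_{0}^{(0)})/3, solve for T_{1}^{(0)}:
4·T_{1}^{(0)} = 3·0.424998 + 0.437783 = 1.712777
T_{1}^{(0)} = 0.428194

0.4282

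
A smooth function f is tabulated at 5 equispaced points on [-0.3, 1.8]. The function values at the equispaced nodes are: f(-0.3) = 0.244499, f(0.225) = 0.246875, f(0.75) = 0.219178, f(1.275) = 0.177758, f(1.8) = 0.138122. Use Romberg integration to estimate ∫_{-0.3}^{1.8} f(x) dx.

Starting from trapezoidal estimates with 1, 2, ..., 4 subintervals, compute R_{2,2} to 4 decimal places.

R_{0,0} (trapezoid, 1 panel, h=2.1000): 0.401752
R_{1,0} (trapezoid, 2 panels, h=1.0500): 0.431013
R_{2,0} (trapezoid, 4 panels, h=0.5250): 0.438439
R_{1,1} = 0.431013 + (0.431013 − 0.401752)/3 = 0.440767
R_{2,1} = 0.438439 + (0.438439 − 0.431013)/3 = 0.440914
R_{2,2} = 0.440914 + (0.440914 − 0.440767)/15 = 0.440924

0.4409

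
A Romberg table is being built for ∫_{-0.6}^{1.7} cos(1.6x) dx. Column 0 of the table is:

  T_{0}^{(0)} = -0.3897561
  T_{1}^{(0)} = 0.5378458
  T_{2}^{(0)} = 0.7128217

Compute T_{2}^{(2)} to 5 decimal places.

0.76609

T_{1}^{(1)} = 0.5378458 + (0.5378458 − (-0.3897561))/3 = 0.8470464
T_{2}^{(1)} = 0.7128217 + (0.7128217 − 0.5378458)/3 = 0.7711470
T_{2}^{(2)} = 0.7711470 + (0.7711470 − 0.8470464)/15 = 0.7660870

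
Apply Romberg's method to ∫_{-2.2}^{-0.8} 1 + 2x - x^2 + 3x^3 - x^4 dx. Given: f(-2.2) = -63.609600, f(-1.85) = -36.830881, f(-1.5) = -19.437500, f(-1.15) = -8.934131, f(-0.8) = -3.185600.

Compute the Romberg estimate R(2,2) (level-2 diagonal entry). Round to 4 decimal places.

-33.6824

R(0,0) (trapezoid, 1 panel, h=1.4000): -46.756640
R(1,0) (trapezoid, 2 panels, h=0.7000): -36.984570
R(2,0) (trapezoid, 4 panels, h=0.3500): -34.510039
R(1,1) = -36.984570 + (-36.984570 − (-46.756640))/3 = -33.727213
R(2,1) = -34.510039 + (-34.510039 − (-36.984570))/3 = -33.685195
R(2,2) = -33.685195 + (-33.685195 − (-33.727213))/15 = -33.682394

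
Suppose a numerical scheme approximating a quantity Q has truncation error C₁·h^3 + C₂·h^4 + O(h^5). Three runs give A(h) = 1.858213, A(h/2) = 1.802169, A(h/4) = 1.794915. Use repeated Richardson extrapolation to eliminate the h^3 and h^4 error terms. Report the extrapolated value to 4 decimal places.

1.7939

First eliminate the h^3 term (factor 2^3 = 8):
  B₁ = (8·1.802169 − 1.858213)/7 = 1.794163
  B₂ = (8·1.794915 − 1.802169)/7 = 1.793879
Then eliminate the h^4 term (factor 2^4 = 16):
  (16·1.793879 − 1.794163)/15 = 1.793860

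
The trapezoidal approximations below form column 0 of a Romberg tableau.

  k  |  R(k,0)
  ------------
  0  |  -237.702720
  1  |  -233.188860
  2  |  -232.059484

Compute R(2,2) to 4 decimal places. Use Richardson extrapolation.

-231.6829

Richardson extrapolation on the trapezoidal column (denominator 4−1=3):
R(1,1) = (4·(-233.188860) − (-237.702720)) / 3 = -231.684240
R(2,1) = -232.059484 + (-232.059484 − (-233.188860))/3 = -231.683025
R(2,2) = (16·(-231.683025) − (-231.684240)) / 15 = -231.682944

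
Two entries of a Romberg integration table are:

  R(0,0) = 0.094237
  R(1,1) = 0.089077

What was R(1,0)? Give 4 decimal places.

0.0904

From R(1,1) = (4·R(1,0) − R(0,0))/3, solve for R(1,0):
4·R(1,0) = 3·0.089077 + 0.094237 = 0.361468
R(1,0) = 0.090367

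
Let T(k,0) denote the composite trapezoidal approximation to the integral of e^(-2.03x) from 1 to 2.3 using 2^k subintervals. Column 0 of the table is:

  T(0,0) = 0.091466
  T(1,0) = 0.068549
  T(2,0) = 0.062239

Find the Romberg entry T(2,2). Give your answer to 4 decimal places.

0.0601

Richardson extrapolation on the trapezoidal column (denominator 4−1=3):
T(1,1) = 0.068549 + (0.068549 − 0.091466)/3 = 0.060910
T(2,1) = (4·0.062239 − 0.068549) / 3 = 0.060136
T(2,2) = 0.060136 + (0.060136 − 0.060910)/15 = 0.060084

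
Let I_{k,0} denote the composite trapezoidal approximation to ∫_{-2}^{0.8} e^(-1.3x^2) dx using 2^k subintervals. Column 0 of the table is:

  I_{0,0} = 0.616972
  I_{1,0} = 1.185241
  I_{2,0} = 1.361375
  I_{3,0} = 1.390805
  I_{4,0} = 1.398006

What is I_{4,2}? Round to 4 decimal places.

Richardson extrapolation on the trapezoidal column (denominator 4−1=3):
I_{3,1} = (4·1.390805 − 1.361375) / 3 = 1.400615
I_{4,1} = 1.398006 + (1.398006 − 1.390805)/3 = 1.400406
I_{4,2} = 1.400406 + (1.400406 − 1.400615)/15 = 1.400392

1.4004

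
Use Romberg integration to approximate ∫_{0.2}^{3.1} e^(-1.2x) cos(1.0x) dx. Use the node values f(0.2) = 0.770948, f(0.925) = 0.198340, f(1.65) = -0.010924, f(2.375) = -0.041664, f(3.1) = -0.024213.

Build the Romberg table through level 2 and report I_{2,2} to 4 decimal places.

I_{0,0} (trapezoid, 1 panel, h=2.9000): 1.082766
I_{1,0} (trapezoid, 2 panels, h=1.4500): 0.525543
I_{2,0} (trapezoid, 4 panels, h=0.7250): 0.376362
I_{1,1} = 0.525543 + (0.525543 − 1.082766)/3 = 0.339802
I_{2,1} = 0.376362 + (0.376362 − 0.525543)/3 = 0.326635
I_{2,2} = 0.326635 + (0.326635 − 0.339802)/15 = 0.325757

0.3258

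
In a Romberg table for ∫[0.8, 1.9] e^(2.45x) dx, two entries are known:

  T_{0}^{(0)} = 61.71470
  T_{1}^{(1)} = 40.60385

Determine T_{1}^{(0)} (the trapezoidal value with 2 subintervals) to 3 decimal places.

From T_{1}^{(1)} = (4·T_{1}^{(0)} − T_{0}^{(0)})/3, solve for T_{1}^{(0)}:
4·T_{1}^{(0)} = 3·40.60385 + 61.71470 = 183.52625
T_{1}^{(0)} = 45.88156

45.882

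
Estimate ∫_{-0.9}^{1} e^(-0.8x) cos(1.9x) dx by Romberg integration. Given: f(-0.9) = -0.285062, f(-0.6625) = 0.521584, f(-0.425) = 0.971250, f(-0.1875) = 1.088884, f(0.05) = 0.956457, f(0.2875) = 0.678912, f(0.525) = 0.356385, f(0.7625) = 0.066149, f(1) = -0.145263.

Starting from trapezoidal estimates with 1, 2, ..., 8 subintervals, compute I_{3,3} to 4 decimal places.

1.0733

I_{0,0} (trapezoid, 1 panel, h=1.9000): -0.408809
I_{1,0} (trapezoid, 2 panels, h=0.9500): 0.704230
I_{2,0} (trapezoid, 4 panels, h=0.4750): 0.982742
I_{3,0} (trapezoid, 8 panels, h=0.2375): 1.050809
I_{1,1} = 0.704230 + (0.704230 − (-0.408809))/3 = 1.075243
I_{2,1} = 0.982742 + (0.982742 − 0.704230)/3 = 1.075579
I_{3,1} = 1.050809 + (1.050809 − 0.982742)/3 = 1.073498
I_{2,2} = 1.075579 + (1.075579 − 1.075243)/15 = 1.075601
I_{3,2} = 1.073498 + (1.073498 − 1.075579)/15 = 1.073359
I_{3,3} = 1.073359 + (1.073359 − 1.075601)/63 = 1.073323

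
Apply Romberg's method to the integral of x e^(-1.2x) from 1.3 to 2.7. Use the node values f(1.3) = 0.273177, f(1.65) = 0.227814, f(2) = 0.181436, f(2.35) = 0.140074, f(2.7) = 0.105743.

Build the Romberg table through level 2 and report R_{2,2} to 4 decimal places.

0.2583

R_{0,0} (trapezoid, 1 panel, h=1.4000): 0.265244
R_{1,0} (trapezoid, 2 panels, h=0.7000): 0.259627
R_{2,0} (trapezoid, 4 panels, h=0.3500): 0.258574
R_{1,1} = 0.259627 + (0.259627 − 0.265244)/3 = 0.257755
R_{2,1} = 0.258574 + (0.258574 − 0.259627)/3 = 0.258223
R_{2,2} = 0.258223 + (0.258223 − 0.257755)/15 = 0.258254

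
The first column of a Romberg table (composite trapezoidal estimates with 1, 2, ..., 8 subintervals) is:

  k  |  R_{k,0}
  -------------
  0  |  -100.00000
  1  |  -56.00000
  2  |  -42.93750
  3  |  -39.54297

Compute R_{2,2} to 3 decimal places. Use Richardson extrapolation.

Richardson extrapolation on the trapezoidal column (denominator 4−1=3):
R_{1,1} = (4·(-56.00000) − (-100.00000)) / 3 = -41.33333
R_{2,1} = (4·(-42.93750) − (-56.00000)) / 3 = -38.58333
R_{2,2} = (16·(-38.58333) − (-41.33333)) / 15 = -38.40000

-38.400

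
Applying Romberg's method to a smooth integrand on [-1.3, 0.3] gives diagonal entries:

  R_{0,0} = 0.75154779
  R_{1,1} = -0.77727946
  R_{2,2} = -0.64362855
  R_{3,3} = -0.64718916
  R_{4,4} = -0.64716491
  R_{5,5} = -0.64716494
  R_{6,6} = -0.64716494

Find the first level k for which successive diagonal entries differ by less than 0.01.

|R_{1,1} − R_{0,0}| = 1.52882725 ≥ 0.01
|R_{2,2} − R_{1,1}| = 0.13365091 ≥ 0.01
|R_{3,3} − R_{2,2}| = 0.00356061 < 0.01

k = 3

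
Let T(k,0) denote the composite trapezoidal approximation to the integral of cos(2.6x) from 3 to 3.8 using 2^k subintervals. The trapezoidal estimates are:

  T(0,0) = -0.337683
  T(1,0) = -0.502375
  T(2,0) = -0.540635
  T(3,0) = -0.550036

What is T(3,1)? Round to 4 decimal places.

Richardson extrapolation on the trapezoidal column (denominator 4−1=3):
T(3,1) = -0.550036 + (-0.550036 − (-0.540635))/3 = -0.553170

-0.5532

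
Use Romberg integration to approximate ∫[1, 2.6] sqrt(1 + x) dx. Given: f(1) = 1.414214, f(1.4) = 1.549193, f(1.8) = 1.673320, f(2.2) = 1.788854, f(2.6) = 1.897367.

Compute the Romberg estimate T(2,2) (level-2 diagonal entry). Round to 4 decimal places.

T(0,0) (trapezoid, 1 panel, h=1.6000): 2.649265
T(1,0) (trapezoid, 2 panels, h=0.8000): 2.663288
T(2,0) (trapezoid, 4 panels, h=0.4000): 2.666863
T(1,1) = 2.663288 + (2.663288 − 2.649265)/3 = 2.667962
T(2,1) = 2.666863 + (2.666863 − 2.663288)/3 = 2.668055
T(2,2) = 2.668055 + (2.668055 − 2.667962)/15 = 2.668061

2.6681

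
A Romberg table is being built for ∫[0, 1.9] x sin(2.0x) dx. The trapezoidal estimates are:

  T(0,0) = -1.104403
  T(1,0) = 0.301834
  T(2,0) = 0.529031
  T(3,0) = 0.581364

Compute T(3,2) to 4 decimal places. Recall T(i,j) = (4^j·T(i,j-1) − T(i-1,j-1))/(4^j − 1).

T(2,1) = (4·0.529031 − 0.301834) / 3 = 0.604763
T(3,1) = (4·0.581364 − 0.529031) / 3 = 0.598808
T(3,2) = (16·0.598808 − 0.604763) / 15 = 0.598411

0.5984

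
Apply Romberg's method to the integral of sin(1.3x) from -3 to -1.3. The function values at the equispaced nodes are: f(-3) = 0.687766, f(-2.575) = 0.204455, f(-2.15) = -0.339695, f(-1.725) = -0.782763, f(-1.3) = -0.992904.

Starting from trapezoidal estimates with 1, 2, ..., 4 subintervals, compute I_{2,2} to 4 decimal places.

-0.4669

I_{0,0} (trapezoid, 1 panel, h=1.7000): -0.259367
I_{1,0} (trapezoid, 2 panels, h=0.8500): -0.418424
I_{2,0} (trapezoid, 4 panels, h=0.4250): -0.454993
I_{1,1} = -0.418424 + (-0.418424 − (-0.259367))/3 = -0.471443
I_{2,1} = -0.454993 + (-0.454993 − (-0.418424))/3 = -0.467183
I_{2,2} = -0.467183 + (-0.467183 − (-0.471443))/15 = -0.466899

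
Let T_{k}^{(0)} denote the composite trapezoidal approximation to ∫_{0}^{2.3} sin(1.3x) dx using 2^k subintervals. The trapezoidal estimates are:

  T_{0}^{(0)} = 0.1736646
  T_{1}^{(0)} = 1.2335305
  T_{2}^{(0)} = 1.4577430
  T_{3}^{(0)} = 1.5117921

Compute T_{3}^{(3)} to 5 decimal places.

1.52964

Richardson extrapolation on the trapezoidal column (denominator 4−1=3):
T_{1}^{(1)} = (4·1.2335305 − 0.1736646) / 3 = 1.5868191
T_{2}^{(1)} = (4·1.4577430 − 1.2335305) / 3 = 1.5324805
T_{3}^{(1)} = (4·1.5117921 − 1.4577430) / 3 = 1.5298085
T_{2}^{(2)} = 1.5324805 + (1.5324805 − 1.5868191)/15 = 1.5288579
T_{3}^{(2)} = 1.5298085 + (1.5298085 − 1.5324805)/15 = 1.5296304
T_{3}^{(3)} = (64·1.5296304 − 1.5288579) / 63 = 1.5296427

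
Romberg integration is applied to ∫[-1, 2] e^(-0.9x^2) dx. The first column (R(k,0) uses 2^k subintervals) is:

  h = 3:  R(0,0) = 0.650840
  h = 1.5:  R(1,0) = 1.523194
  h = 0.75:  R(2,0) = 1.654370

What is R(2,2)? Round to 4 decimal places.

R(1,1) = (4·1.523194 − 0.650840) / 3 = 1.813979
R(2,1) = 1.654370 + (1.654370 − 1.523194)/3 = 1.698095
R(2,2) = (16·1.698095 − 1.813979) / 15 = 1.690369

1.6904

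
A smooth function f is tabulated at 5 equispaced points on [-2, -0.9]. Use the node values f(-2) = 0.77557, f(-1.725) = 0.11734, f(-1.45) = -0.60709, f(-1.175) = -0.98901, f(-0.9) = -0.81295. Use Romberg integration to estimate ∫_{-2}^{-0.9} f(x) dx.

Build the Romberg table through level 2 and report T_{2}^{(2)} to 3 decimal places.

T_{0}^{(0)} (trapezoid, 1 panel, h=1.1000): -0.02056
T_{1}^{(0)} (trapezoid, 2 panels, h=0.5500): -0.34418
T_{2}^{(0)} (trapezoid, 4 panels, h=0.2750): -0.41180
T_{1}^{(1)} = -0.34418 + (-0.34418 − (-0.02056))/3 = -0.45205
T_{2}^{(1)} = -0.41180 + (-0.41180 − (-0.34418))/3 = -0.43434
T_{2}^{(2)} = -0.43434 + (-0.43434 − (-0.45205))/15 = -0.43316

-0.433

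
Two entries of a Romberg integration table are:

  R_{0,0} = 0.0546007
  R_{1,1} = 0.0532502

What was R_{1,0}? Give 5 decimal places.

0.05359

From R_{1,1} = (4·R_{1,0} − R_{0,0})/3, solve for R_{1,0}:
4·R_{1,0} = 3·0.0532502 + 0.0546007 = 0.2143513
R_{1,0} = 0.0535878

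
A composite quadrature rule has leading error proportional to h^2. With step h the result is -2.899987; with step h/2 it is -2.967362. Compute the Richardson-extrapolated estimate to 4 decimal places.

The leading error scales as h^2; refining by a factor of 2 reduces it by 2^2 = 4.
Extrapolated value = (4·A(h/2) − A(h)) / (4 − 1)
= (4·(-2.967362) − (-2.899987)) / 3
= -8.969461 / 3 = -2.989820

-2.9898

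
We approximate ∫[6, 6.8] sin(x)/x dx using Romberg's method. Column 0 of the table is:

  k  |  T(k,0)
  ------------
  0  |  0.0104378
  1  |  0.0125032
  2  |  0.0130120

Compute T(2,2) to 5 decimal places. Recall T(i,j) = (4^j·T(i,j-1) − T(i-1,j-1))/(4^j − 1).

Richardson extrapolation on the trapezoidal column (denominator 4−1=3):
T(1,1) = (4·0.0125032 − 0.0104378) / 3 = 0.0131917
T(2,1) = 0.0130120 + (0.0130120 − 0.0125032)/3 = 0.0131816
T(2,2) = (16·0.0131816 − 0.0131917) / 15 = 0.0131809

0.01318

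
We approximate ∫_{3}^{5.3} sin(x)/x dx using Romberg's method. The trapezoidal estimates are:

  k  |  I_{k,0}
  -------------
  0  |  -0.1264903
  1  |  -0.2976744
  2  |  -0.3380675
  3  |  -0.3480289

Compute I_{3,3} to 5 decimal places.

I_{1,1} = (4·(-0.2976744) − (-0.1264903)) / 3 = -0.3547358
I_{2,1} = (4·(-0.3380675) − (-0.2976744)) / 3 = -0.3515319
I_{3,1} = (4·(-0.3480289) − (-0.3380675)) / 3 = -0.3513494
I_{2,2} = -0.3515319 + (-0.3515319 − (-0.3547358))/15 = -0.3513183
I_{3,2} = (16·(-0.3513494) − (-0.3515319)) / 15 = -0.3513372
I_{3,3} = (64·(-0.3513372) − (-0.3513183)) / 63 = -0.3513375

-0.35134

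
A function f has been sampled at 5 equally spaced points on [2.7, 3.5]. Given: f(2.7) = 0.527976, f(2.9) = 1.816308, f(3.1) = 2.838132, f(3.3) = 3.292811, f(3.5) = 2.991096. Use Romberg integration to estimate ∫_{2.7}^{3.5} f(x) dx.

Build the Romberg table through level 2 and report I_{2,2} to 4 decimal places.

I_{0,0} (trapezoid, 1 panel, h=0.8000): 1.407629
I_{1,0} (trapezoid, 2 panels, h=0.4000): 1.839067
I_{2,0} (trapezoid, 4 panels, h=0.2000): 1.941357
I_{1,1} = 1.839067 + (1.839067 − 1.407629)/3 = 1.982880
I_{2,1} = 1.941357 + (1.941357 − 1.839067)/3 = 1.975454
I_{2,2} = 1.975454 + (1.975454 − 1.982880)/15 = 1.974959

1.9750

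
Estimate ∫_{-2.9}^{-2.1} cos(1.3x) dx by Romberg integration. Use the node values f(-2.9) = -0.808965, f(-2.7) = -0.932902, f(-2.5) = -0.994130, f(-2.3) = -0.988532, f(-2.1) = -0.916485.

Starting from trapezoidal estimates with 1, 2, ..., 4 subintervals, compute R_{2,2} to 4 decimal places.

-0.7599

R_{0,0} (trapezoid, 1 panel, h=0.8000): -0.690180
R_{1,0} (trapezoid, 2 panels, h=0.4000): -0.742742
R_{2,0} (trapezoid, 4 panels, h=0.2000): -0.755658
R_{1,1} = -0.742742 + (-0.742742 − (-0.690180))/3 = -0.760263
R_{2,1} = -0.755658 + (-0.755658 − (-0.742742))/3 = -0.759963
R_{2,2} = -0.759963 + (-0.759963 − (-0.760263))/15 = -0.759943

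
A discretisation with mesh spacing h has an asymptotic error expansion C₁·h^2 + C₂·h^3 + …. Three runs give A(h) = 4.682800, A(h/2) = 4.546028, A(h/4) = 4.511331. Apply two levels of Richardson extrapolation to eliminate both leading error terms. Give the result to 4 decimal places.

First eliminate the h^2 term (factor 2^2 = 4):
  B₁ = (4·4.546028 − 4.682800)/3 = 4.500437
  B₂ = (4·4.511331 − 4.546028)/3 = 4.499765
Then eliminate the h^3 term (factor 2^3 = 8):
  (8·4.499765 − 4.500437)/7 = 4.499669

4.4997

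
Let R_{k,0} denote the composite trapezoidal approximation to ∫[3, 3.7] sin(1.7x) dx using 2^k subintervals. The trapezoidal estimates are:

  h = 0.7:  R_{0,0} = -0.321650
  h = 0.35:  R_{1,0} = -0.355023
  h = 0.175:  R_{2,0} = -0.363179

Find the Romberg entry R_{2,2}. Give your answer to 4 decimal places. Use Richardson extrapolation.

-0.3659

Richardson extrapolation on the trapezoidal column (denominator 4−1=3):
R_{1,1} = -0.355023 + (-0.355023 − (-0.321650))/3 = -0.366147
R_{2,1} = (4·(-0.363179) − (-0.355023)) / 3 = -0.365898
R_{2,2} = (16·(-0.365898) − (-0.366147)) / 15 = -0.365881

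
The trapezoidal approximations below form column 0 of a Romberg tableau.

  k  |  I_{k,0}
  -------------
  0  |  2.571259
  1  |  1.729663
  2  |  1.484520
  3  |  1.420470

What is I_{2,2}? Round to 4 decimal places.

I_{1,1} = 1.729663 + (1.729663 − 2.571259)/3 = 1.449131
I_{2,1} = 1.484520 + (1.484520 − 1.729663)/3 = 1.402806
I_{2,2} = 1.402806 + (1.402806 − 1.449131)/15 = 1.399718

1.3997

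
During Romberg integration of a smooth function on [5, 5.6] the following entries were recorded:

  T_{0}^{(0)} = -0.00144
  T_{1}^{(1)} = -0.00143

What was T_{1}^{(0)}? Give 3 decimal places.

-0.001

From T_{1}^{(1)} = (4·T_{1}^{(0)} − T_{0}^{(0)})/3, solve for T_{1}^{(0)}:
4·T_{1}^{(0)} = 3·(-0.00143) + (-0.00144) = -0.00573
T_{1}^{(0)} = -0.00143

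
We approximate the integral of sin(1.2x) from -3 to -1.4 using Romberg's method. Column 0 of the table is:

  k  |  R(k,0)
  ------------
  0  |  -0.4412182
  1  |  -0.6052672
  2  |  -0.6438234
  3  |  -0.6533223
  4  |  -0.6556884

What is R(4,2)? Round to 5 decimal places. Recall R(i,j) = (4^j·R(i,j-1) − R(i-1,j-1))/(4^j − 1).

-0.65648

R(3,1) = (4·(-0.6533223) − (-0.6438234)) / 3 = -0.6564886
R(4,1) = -0.6556884 + (-0.6556884 − (-0.6533223))/3 = -0.6564771
R(4,2) = (16·(-0.6564771) − (-0.6564886)) / 15 = -0.6564763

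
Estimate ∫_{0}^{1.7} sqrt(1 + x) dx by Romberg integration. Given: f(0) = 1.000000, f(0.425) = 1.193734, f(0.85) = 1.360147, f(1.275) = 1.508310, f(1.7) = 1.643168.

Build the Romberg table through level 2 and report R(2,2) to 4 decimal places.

R(0,0) (trapezoid, 1 panel, h=1.7000): 2.246693
R(1,0) (trapezoid, 2 panels, h=0.8500): 2.279471
R(2,0) (trapezoid, 4 panels, h=0.4250): 2.288104
R(1,1) = 2.279471 + (2.279471 − 2.246693)/3 = 2.290397
R(2,1) = 2.288104 + (2.288104 − 2.279471)/3 = 2.290982
R(2,2) = 2.290982 + (2.290982 − 2.290397)/15 = 2.291021

2.2910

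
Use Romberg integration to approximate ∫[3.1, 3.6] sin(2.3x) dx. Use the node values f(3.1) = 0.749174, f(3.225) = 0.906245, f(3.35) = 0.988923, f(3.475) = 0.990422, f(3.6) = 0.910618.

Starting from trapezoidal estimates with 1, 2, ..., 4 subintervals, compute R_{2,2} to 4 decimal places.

0.4677

R_{0,0} (trapezoid, 1 panel, h=0.5000): 0.414948
R_{1,0} (trapezoid, 2 panels, h=0.2500): 0.454705
R_{2,0} (trapezoid, 4 panels, h=0.1250): 0.464436
R_{1,1} = 0.454705 + (0.454705 − 0.414948)/3 = 0.467957
R_{2,1} = 0.464436 + (0.464436 − 0.454705)/3 = 0.467680
R_{2,2} = 0.467680 + (0.467680 − 0.467957)/15 = 0.467662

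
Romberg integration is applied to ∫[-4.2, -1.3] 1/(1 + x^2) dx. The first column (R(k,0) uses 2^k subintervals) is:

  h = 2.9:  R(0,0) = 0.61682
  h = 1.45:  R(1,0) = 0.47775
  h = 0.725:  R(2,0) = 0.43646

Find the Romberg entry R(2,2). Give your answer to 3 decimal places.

Richardson extrapolation on the trapezoidal column (denominator 4−1=3):
R(1,1) = 0.47775 + (0.47775 − 0.61682)/3 = 0.43139
R(2,1) = (4·0.43646 − 0.47775) / 3 = 0.42270
R(2,2) = (16·0.42270 − 0.43139) / 15 = 0.42212

0.422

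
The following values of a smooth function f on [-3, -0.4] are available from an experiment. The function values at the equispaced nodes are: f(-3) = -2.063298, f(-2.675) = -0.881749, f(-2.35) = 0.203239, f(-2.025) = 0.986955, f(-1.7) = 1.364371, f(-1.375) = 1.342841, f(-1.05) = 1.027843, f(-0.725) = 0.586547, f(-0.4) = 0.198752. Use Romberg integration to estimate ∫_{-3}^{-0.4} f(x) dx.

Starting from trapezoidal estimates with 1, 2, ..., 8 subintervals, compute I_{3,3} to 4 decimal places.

1.2413

I_{0,0} (trapezoid, 1 panel, h=2.6000): -2.423910
I_{1,0} (trapezoid, 2 panels, h=1.3000): 0.561727
I_{2,0} (trapezoid, 4 panels, h=0.6500): 1.081067
I_{3,0} (trapezoid, 8 panels, h=0.3250): 1.201777
I_{1,1} = 0.561727 + (0.561727 − (-2.423910))/3 = 1.556939
I_{2,1} = 1.081067 + (1.081067 − 0.561727)/3 = 1.254180
I_{3,1} = 1.201777 + (1.201777 − 1.081067)/3 = 1.242014
I_{2,2} = 1.254180 + (1.254180 − 1.556939)/15 = 1.233996
I_{3,2} = 1.242014 + (1.242014 − 1.254180)/15 = 1.241203
I_{3,3} = 1.241203 + (1.241203 − 1.233996)/63 = 1.241317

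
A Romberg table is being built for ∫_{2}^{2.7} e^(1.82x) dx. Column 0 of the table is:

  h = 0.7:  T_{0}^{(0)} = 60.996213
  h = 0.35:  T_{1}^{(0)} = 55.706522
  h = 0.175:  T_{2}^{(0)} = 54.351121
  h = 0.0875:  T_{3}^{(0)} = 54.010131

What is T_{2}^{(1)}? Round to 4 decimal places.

Richardson extrapolation on the trapezoidal column (denominator 4−1=3):
T_{2}^{(1)} = (4·54.351121 − 55.706522) / 3 = 53.899321

53.8993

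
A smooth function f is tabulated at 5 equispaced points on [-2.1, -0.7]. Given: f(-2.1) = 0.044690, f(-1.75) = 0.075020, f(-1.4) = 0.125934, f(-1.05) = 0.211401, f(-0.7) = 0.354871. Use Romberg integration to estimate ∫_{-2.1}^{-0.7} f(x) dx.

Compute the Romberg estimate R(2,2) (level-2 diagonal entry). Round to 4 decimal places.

0.2096

R(0,0) (trapezoid, 1 panel, h=1.4000): 0.279693
R(1,0) (trapezoid, 2 panels, h=0.7000): 0.228000
R(2,0) (trapezoid, 4 panels, h=0.3500): 0.214247
R(1,1) = 0.228000 + (0.228000 − 0.279693)/3 = 0.210769
R(2,1) = 0.214247 + (0.214247 − 0.228000)/3 = 0.209663
R(2,2) = 0.209663 + (0.209663 − 0.210769)/15 = 0.209589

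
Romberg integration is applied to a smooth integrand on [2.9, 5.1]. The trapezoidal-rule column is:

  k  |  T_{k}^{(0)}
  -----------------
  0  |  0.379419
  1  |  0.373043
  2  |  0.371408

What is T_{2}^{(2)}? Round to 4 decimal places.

T_{1}^{(1)} = 0.373043 + (0.373043 − 0.379419)/3 = 0.370918
T_{2}^{(1)} = (4·0.371408 − 0.373043) / 3 = 0.370863
T_{2}^{(2)} = 0.370863 + (0.370863 − 0.370918)/15 = 0.370859
(Column j=1 coincides with Simpson's rule on the same nodes.)

0.3709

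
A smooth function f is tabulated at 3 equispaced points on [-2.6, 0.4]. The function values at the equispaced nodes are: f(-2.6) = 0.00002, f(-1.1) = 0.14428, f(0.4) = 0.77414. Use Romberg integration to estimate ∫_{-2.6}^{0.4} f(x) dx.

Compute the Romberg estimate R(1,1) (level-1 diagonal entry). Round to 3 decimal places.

0.676

R(0,0) (trapezoid, 1 panel, h=3.0000): 1.16124
R(1,0) (trapezoid, 2 panels, h=1.5000): 0.79704
R(1,1) = 0.79704 + (0.79704 − 1.16124)/3 = 0.67564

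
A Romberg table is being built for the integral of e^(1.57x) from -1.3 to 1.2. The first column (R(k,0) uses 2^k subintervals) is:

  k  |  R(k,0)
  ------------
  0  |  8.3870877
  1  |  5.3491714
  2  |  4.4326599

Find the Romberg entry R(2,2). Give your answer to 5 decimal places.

R(1,1) = 5.3491714 + (5.3491714 − 8.3870877)/3 = 4.3365326
R(2,1) = (4·4.4326599 − 5.3491714) / 3 = 4.1271561
R(2,2) = 4.1271561 + (4.1271561 − 4.3365326)/15 = 4.1131977

4.11320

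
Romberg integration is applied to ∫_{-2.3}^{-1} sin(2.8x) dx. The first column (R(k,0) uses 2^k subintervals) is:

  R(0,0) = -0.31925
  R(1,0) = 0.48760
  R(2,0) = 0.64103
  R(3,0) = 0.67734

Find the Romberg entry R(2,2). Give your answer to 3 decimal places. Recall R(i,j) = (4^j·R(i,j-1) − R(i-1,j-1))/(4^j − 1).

R(1,1) = (4·0.48760 − (-0.31925)) / 3 = 0.75655
R(2,1) = 0.64103 + (0.64103 − 0.48760)/3 = 0.69217
R(2,2) = 0.69217 + (0.69217 − 0.75655)/15 = 0.68788
(Column j=1 coincides with Simpson's rule on the same nodes.)

0.688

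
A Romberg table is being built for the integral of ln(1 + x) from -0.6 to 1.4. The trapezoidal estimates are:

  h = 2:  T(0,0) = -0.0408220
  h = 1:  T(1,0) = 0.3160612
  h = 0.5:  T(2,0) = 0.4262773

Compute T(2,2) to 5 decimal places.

Richardson extrapolation on the trapezoidal column (denominator 4−1=3):
T(1,1) = (4·0.3160612 − (-0.0408220)) / 3 = 0.4350223
T(2,1) = (4·0.4262773 − 0.3160612) / 3 = 0.4630160
T(2,2) = 0.4630160 + (0.4630160 − 0.4350223)/15 = 0.4648822
(Column j=1 coincides with Simpson's rule on the same nodes.)

0.46488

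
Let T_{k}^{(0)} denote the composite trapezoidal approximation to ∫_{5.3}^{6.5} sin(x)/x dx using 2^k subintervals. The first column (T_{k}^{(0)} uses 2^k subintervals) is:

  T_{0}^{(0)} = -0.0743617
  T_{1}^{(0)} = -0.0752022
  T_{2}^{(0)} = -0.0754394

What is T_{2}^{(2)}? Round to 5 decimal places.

Richardson extrapolation on the trapezoidal column (denominator 4−1=3):
T_{1}^{(1)} = -0.0752022 + (-0.0752022 − (-0.0743617))/3 = -0.0754824
T_{2}^{(1)} = (4·(-0.0754394) − (-0.0752022)) / 3 = -0.0755185
T_{2}^{(2)} = -0.0755185 + (-0.0755185 − (-0.0754824))/15 = -0.0755209

-0.07552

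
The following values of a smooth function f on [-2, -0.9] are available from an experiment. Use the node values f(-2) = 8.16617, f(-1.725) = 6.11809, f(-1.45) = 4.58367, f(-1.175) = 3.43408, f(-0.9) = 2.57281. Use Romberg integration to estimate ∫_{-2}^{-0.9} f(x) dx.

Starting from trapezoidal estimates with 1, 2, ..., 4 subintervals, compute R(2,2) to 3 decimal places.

5.327

R(0,0) (trapezoid, 1 panel, h=1.1000): 5.90644
R(1,0) (trapezoid, 2 panels, h=0.5500): 5.47424
R(2,0) (trapezoid, 4 panels, h=0.2750): 5.36397
R(1,1) = 5.47424 + (5.47424 − 5.90644)/3 = 5.33017
R(2,1) = 5.36397 + (5.36397 − 5.47424)/3 = 5.32721
R(2,2) = 5.32721 + (5.32721 − 5.33017)/15 = 5.32701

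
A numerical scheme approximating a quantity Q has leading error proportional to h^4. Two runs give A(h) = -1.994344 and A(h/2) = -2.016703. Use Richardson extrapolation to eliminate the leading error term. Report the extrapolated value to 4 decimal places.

Extrapolated value = (16·A(h/2) − A(h)) / (16 − 1)
= (16·(-2.016703) − (-1.994344)) / 15
= -30.272904 / 15 = -2.018194

-2.0182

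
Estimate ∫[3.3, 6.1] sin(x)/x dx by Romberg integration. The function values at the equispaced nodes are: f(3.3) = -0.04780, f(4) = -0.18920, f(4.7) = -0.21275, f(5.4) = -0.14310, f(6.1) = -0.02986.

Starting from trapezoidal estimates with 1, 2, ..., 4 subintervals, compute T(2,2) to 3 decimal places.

-0.427

T(0,0) (trapezoid, 1 panel, h=2.8000): -0.10872
T(1,0) (trapezoid, 2 panels, h=1.4000): -0.35221
T(2,0) (trapezoid, 4 panels, h=0.7000): -0.40872
T(1,1) = -0.35221 + (-0.35221 − (-0.10872))/3 = -0.43337
T(2,1) = -0.40872 + (-0.40872 − (-0.35221))/3 = -0.42756
T(2,2) = -0.42756 + (-0.42756 − (-0.43337))/15 = -0.42717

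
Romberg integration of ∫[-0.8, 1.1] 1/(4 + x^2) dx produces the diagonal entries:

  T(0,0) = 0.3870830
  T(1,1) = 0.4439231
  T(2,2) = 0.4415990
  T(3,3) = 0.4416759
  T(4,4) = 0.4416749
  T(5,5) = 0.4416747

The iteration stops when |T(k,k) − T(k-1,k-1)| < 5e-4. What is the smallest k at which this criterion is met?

|T(1,1) − T(0,0)| = 0.0568401 ≥ 5e-4
|T(2,2) − T(1,1)| = 0.0023241 ≥ 5e-4
|T(3,3) − T(2,2)| = 0.0000769 < 5e-4

k = 3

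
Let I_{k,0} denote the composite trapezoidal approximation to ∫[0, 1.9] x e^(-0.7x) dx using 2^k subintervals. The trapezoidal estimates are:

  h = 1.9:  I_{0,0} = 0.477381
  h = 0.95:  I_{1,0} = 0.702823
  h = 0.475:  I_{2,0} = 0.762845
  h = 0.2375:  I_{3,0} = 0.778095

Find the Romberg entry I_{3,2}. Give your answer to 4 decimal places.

0.7832

I_{2,1} = (4·0.762845 − 0.702823) / 3 = 0.782852
I_{3,1} = 0.778095 + (0.778095 − 0.762845)/3 = 0.783178
I_{3,2} = (16·0.783178 − 0.782852) / 15 = 0.783200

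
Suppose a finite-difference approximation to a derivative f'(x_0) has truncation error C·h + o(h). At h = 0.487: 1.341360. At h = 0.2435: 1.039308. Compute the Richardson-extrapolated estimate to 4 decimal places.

Extrapolated value = (2·A(h/2) − A(h)) / (2 − 1)
= (2·1.039308 − 1.341360) / 1
= 0.737256 / 1 = 0.737256

0.7373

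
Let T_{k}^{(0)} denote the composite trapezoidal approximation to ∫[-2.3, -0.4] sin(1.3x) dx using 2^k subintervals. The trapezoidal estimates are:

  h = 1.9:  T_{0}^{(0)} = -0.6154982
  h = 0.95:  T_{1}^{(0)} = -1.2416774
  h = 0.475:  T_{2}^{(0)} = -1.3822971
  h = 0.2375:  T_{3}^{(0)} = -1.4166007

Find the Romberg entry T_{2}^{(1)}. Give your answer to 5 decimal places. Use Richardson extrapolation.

Richardson extrapolation on the trapezoidal column (denominator 4−1=3):
T_{2}^{(1)} = (4·(-1.3822971) − (-1.2416774)) / 3 = -1.4291703

-1.42917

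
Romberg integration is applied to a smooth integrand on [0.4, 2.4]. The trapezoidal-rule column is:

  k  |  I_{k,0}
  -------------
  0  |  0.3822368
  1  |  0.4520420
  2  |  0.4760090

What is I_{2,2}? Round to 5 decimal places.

I_{1,1} = 0.4520420 + (0.4520420 − 0.3822368)/3 = 0.4753104
I_{2,1} = 0.4760090 + (0.4760090 − 0.4520420)/3 = 0.4839980
I_{2,2} = (16·0.4839980 − 0.4753104) / 15 = 0.4845772

0.48458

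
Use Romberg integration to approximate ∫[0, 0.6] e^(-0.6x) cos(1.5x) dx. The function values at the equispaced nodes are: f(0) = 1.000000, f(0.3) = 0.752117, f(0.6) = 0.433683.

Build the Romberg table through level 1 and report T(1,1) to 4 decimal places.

T(0,0) (trapezoid, 1 panel, h=0.6000): 0.430105
T(1,0) (trapezoid, 2 panels, h=0.3000): 0.440688
T(1,1) = 0.440688 + (0.440688 − 0.430105)/3 = 0.444216

0.4442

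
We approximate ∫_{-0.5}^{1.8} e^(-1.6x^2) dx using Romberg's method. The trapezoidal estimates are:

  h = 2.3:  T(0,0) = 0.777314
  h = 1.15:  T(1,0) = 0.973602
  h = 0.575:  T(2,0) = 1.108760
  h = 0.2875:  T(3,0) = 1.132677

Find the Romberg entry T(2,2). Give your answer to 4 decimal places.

Richardson extrapolation on the trapezoidal column (denominator 4−1=3):
T(1,1) = (4·0.973602 − 0.777314) / 3 = 1.039031
T(2,1) = 1.108760 + (1.108760 − 0.973602)/3 = 1.153813
T(2,2) = (16·1.153813 − 1.039031) / 15 = 1.161465

1.1615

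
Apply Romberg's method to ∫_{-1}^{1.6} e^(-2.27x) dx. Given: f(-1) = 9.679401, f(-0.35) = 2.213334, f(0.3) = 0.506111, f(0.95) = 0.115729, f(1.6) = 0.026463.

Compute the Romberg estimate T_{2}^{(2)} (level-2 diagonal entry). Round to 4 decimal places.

4.2913

T_{0}^{(0)} (trapezoid, 1 panel, h=2.6000): 12.617623
T_{1}^{(0)} (trapezoid, 2 panels, h=1.3000): 6.966756
T_{2}^{(0)} (trapezoid, 4 panels, h=0.6500): 4.997269
T_{1}^{(1)} = 6.966756 + (6.966756 − 12.617623)/3 = 5.083134
T_{2}^{(1)} = 4.997269 + (4.997269 − 6.966756)/3 = 4.340773
T_{2}^{(2)} = 4.340773 + (4.340773 − 5.083134)/15 = 4.291282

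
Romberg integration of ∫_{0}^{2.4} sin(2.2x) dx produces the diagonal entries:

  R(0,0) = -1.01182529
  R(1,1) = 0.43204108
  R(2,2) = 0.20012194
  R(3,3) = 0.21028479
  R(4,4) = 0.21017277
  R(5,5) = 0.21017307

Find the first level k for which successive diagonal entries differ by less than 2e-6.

k = 5

|R(1,1) − R(0,0)| = 1.44386637 ≥ 2e-6
|R(2,2) − R(1,1)| = 0.23191914 ≥ 2e-6
|R(3,3) − R(2,2)| = 0.01016285 ≥ 2e-6
|R(4,4) − R(3,3)| = 0.00011202 ≥ 2e-6
|R(5,5) − R(4,4)| = 0.00000030 < 2e-6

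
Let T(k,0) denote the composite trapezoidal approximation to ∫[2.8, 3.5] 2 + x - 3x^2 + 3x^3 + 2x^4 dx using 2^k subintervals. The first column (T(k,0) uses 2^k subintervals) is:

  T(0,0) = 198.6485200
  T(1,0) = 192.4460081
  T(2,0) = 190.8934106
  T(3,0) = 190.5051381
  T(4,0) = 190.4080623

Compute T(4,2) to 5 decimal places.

Richardson extrapolation on the trapezoidal column (denominator 4−1=3):
T(3,1) = 190.5051381 + (190.5051381 − 190.8934106)/3 = 190.3757139
T(4,1) = (4·190.4080623 − 190.5051381) / 3 = 190.3757037
T(4,2) = (16·190.3757037 − 190.3757139) / 15 = 190.3757030
(Column j=1 coincides with Simpson's rule on the same nodes.)

190.37570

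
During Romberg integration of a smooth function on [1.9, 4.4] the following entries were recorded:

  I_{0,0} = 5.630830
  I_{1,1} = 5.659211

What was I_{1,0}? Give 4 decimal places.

From I_{1,1} = (4·I_{1,0} − I_{0,0})/3, solve for I_{1,0}:
4·I_{1,0} = 3·5.659211 + 5.630830 = 22.608463
I_{1,0} = 5.652116

5.6521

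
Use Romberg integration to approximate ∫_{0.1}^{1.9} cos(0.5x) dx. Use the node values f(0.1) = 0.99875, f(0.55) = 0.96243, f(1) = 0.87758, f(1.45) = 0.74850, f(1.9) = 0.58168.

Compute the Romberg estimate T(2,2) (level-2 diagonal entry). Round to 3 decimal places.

1.527

T(0,0) (trapezoid, 1 panel, h=1.8000): 1.42239
T(1,0) (trapezoid, 2 panels, h=0.9000): 1.50102
T(2,0) (trapezoid, 4 panels, h=0.4500): 1.52043
T(1,1) = 1.50102 + (1.50102 − 1.42239)/3 = 1.52723
T(2,1) = 1.52043 + (1.52043 − 1.50102)/3 = 1.52690
T(2,2) = 1.52690 + (1.52690 − 1.52723)/15 = 1.52688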